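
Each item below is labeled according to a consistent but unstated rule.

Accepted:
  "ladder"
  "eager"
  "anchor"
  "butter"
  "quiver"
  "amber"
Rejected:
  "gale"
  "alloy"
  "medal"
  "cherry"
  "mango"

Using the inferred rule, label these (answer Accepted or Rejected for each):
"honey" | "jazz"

Rejected, Rejected

The simplest hypothesis consistent with all the labels is: ends with 'r'.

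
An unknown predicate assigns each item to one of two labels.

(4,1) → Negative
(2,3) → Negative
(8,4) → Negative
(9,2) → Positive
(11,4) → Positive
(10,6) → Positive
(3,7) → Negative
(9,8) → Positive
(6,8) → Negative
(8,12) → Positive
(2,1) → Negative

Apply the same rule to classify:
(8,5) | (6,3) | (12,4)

Negative, Negative, Positive

Rule: max ≥ 9. This holds for each 'Positive' example and fails for each 'Negative' one.
(8,5): max 8 — doesn't match, so Negative. (6,3): max 6 — doesn't match, so Negative. (12,4): max 12 — has this property, so Positive.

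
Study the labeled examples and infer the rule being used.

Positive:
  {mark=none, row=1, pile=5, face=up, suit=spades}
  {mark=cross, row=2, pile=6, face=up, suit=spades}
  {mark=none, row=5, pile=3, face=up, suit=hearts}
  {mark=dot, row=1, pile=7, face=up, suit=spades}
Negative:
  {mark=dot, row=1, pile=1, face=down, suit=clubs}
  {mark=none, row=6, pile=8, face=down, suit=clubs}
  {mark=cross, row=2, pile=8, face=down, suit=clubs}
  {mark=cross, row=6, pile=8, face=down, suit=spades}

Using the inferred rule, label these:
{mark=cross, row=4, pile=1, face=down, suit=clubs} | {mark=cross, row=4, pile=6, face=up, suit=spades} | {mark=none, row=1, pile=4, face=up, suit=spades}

The classifier is using: face is up.
Negative: {mark=cross, row=4, pile=1, face=down, suit=clubs}, since face is down.
Positive: {mark=cross, row=4, pile=6, face=up, suit=spades}, since face is up.
Positive: {mark=none, row=1, pile=4, face=up, suit=spades}, since face is up.

Negative, Positive, Positive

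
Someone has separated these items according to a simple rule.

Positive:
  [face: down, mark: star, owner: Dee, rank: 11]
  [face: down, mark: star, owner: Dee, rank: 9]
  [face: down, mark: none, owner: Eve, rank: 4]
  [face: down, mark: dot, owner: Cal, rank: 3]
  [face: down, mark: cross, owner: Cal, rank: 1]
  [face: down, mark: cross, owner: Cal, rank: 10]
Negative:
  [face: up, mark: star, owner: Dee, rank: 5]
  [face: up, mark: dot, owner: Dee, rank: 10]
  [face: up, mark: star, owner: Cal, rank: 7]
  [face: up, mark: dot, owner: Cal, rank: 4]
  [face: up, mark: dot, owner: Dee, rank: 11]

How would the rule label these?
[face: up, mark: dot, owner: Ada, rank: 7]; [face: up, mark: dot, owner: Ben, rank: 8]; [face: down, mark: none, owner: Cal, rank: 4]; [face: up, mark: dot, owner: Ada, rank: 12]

Negative, Negative, Positive, Negative

Every 'Positive' example satisfies: face is down. None of the 'Negative' examples do.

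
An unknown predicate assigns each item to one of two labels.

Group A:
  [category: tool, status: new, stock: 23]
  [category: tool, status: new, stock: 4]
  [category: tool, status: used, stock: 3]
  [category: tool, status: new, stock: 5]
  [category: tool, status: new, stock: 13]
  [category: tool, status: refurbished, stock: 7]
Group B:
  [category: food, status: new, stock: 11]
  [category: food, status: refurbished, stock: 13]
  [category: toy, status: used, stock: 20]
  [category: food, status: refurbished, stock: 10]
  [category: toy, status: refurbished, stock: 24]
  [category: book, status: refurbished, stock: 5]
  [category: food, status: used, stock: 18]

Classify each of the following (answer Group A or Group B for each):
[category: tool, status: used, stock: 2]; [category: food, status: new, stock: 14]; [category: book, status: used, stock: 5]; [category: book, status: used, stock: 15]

Group A, Group B, Group B, Group B

'Group A' ⟺ category is tool.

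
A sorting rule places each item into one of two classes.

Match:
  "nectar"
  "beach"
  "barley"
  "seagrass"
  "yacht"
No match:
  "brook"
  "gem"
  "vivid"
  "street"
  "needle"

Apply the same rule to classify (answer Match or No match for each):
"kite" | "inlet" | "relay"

All 'Match' examples share one property — contains 'a' — and every 'No match' example lacks it.

No match, No match, Match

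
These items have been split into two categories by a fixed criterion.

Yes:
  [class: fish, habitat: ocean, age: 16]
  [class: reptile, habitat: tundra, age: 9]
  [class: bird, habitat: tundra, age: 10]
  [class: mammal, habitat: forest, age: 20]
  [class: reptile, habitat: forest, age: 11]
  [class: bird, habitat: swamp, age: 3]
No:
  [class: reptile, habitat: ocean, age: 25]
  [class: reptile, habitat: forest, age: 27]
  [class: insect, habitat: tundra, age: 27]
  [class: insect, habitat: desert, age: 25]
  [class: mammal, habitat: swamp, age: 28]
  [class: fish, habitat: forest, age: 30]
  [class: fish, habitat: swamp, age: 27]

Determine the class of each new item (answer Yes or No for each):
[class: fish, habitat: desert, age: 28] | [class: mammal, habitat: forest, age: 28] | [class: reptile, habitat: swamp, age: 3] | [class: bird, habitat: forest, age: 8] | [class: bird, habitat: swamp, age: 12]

'Yes' ⟺ age ≤ 20.

No, No, Yes, Yes, Yes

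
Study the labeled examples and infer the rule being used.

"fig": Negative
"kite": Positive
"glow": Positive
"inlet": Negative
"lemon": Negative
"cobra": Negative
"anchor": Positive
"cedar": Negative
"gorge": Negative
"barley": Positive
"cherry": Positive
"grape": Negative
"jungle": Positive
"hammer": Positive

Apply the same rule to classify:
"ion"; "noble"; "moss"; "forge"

Negative, Negative, Positive, Negative

The rule appears to be: even length.
"ion" → length 3 → Negative. "noble" → length 5 → Negative. "moss" → length 4 → Positive. "forge" → length 5 → Negative.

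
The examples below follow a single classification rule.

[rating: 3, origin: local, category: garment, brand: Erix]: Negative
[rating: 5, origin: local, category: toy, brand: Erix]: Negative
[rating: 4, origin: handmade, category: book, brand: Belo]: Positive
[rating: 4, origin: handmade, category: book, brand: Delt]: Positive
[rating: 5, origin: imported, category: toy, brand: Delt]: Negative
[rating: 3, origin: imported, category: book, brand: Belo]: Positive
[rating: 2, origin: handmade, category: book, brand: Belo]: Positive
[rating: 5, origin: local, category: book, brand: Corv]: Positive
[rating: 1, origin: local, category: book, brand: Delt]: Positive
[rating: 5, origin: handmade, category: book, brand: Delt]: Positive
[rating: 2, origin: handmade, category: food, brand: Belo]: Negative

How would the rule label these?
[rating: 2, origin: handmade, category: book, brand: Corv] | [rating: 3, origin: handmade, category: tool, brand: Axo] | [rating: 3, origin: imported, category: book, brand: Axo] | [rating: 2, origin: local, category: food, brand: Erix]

Positive, Negative, Positive, Negative

Rule: category is book. This holds for each 'Positive' example and fails for each 'Negative' one.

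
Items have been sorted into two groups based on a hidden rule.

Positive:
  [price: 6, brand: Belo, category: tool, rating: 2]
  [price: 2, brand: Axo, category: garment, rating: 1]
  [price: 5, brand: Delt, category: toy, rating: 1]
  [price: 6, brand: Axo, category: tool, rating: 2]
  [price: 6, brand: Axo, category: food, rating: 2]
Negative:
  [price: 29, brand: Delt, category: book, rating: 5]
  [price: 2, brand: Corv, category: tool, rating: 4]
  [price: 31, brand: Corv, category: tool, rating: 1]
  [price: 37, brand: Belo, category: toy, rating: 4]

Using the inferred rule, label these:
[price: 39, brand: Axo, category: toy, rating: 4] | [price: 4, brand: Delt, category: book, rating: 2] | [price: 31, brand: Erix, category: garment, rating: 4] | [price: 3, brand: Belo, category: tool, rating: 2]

Negative, Positive, Negative, Positive

Every 'Positive' example satisfies: rating ≤ 2 AND price ≤ 6. None of the 'Negative' examples do.
[price: 39, brand: Axo, category: toy, rating: 4]: Negative (rating = 4, price = 39).
[price: 4, brand: Delt, category: book, rating: 2]: Positive (rating = 2, price = 4).
[price: 31, brand: Erix, category: garment, rating: 4]: Negative (rating = 4, price = 31).
[price: 3, brand: Belo, category: tool, rating: 2]: Positive (rating = 2, price = 3).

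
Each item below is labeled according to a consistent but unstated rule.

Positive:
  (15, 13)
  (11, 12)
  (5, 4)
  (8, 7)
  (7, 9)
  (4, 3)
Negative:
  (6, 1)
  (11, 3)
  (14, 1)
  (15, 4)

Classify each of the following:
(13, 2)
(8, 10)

Every 'Positive' example satisfies: |first − second| ≤ 2. None of the 'Negative' examples do.
(13, 2): Negative (|13−2| = 11).
(8, 10): Positive (|8−10| = 2).

Negative, Positive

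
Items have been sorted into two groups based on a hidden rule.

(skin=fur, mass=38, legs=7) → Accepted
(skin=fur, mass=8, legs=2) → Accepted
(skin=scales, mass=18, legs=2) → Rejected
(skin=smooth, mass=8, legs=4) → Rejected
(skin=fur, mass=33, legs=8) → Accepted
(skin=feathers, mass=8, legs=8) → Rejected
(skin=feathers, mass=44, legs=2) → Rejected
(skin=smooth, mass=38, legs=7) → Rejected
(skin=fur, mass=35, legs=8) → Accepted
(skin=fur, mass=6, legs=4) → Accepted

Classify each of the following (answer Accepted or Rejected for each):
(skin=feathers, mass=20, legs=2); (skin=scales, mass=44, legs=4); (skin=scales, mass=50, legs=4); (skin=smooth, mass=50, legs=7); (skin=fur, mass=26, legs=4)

Rejected, Rejected, Rejected, Rejected, Accepted

The rule appears to be: skin is fur.
(skin=feathers, mass=20, legs=2): skin is feathers, doesn't qualify → Rejected.
(skin=scales, mass=44, legs=4): skin is scales, doesn't qualify → Rejected.
(skin=scales, mass=50, legs=4): skin is scales, doesn't qualify → Rejected.
(skin=smooth, mass=50, legs=7): skin is smooth, doesn't qualify → Rejected.
(skin=fur, mass=26, legs=4): skin is fur, meets the rule → Accepted.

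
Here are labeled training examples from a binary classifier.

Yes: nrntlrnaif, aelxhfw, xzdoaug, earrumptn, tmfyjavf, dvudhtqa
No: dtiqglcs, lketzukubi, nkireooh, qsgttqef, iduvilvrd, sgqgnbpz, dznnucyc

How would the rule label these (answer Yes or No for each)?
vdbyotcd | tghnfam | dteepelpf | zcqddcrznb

No, Yes, No, No

The pattern is that an item is 'Yes' exactly when: contains 'a'.
vdbyotcd: No (no 'a').
tghnfam: Yes (has 'a').
dteepelpf: No (no 'a').
zcqddcrznb: No (no 'a').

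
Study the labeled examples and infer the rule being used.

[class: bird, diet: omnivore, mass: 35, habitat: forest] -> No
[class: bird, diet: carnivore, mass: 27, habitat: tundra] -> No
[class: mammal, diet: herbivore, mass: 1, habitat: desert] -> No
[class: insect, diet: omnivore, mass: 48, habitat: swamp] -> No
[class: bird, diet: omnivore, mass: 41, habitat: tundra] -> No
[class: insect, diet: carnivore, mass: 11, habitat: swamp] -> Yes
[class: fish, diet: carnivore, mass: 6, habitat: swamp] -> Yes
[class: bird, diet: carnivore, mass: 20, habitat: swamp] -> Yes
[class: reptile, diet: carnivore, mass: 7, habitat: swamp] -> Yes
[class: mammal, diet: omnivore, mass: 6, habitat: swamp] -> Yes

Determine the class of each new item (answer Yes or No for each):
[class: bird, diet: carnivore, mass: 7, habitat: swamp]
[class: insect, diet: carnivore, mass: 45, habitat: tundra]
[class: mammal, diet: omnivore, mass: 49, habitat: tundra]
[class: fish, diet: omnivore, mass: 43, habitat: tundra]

The simplest hypothesis consistent with all the labels is: habitat is swamp AND mass ≤ 20.
[class: bird, diet: carnivore, mass: 7, habitat: swamp] — habitat is swamp, mass = 7, hence Yes. [class: insect, diet: carnivore, mass: 45, habitat: tundra] — habitat is tundra, mass = 45, hence No. [class: mammal, diet: omnivore, mass: 49, habitat: tundra] — habitat is tundra, mass = 49, hence No. [class: fish, diet: omnivore, mass: 43, habitat: tundra] — habitat is tundra, mass = 43, hence No.

Yes, No, No, No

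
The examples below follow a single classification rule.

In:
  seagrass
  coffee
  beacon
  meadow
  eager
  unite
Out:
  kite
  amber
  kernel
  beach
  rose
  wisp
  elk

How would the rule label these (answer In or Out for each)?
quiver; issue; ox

Rule: has ≥ 3 vowels. This holds for each 'In' example and fails for each 'Out' one.
quiver: In (3 vowels).
issue: In (3 vowels).
ox: Out (1 vowel).

In, In, Out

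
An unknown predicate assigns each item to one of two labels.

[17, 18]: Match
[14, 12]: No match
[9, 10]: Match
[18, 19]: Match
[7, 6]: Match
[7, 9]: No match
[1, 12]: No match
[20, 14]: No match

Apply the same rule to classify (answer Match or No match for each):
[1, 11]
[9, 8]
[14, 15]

No match, Match, Match

The distinguishing property — |first − second| ≤ 1 — holds for all the 'Match' cases and none of the 'No match' cases.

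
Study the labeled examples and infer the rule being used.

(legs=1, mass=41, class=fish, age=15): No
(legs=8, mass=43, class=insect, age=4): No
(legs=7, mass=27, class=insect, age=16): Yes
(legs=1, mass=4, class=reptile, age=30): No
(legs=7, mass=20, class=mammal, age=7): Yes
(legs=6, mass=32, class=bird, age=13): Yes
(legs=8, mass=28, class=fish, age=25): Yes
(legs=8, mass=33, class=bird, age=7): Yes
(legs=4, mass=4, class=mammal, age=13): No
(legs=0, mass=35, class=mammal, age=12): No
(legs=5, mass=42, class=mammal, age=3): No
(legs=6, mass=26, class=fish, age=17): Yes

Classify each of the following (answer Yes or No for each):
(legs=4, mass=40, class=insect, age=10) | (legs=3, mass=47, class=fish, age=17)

The classifier is using: age ≥ 7 AND legs ≥ 5.

No, No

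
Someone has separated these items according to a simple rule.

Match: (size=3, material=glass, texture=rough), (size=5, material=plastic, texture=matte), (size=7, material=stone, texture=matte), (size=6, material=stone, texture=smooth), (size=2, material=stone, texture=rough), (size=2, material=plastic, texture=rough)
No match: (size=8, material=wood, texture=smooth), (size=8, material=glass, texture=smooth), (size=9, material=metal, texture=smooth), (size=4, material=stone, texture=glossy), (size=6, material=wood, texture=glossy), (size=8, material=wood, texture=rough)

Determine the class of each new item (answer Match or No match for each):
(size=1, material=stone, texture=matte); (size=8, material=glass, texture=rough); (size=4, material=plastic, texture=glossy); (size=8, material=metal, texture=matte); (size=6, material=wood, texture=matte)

Match, No match, No match, No match, Match

The pattern is that an item is 'Match' exactly when: texture is not glossy AND size ≤ 7.
(size=1, material=stone, texture=matte) — texture is matte, size = 1, hence Match. (size=8, material=glass, texture=rough) — texture is rough, size = 8, hence No match. (size=4, material=plastic, texture=glossy) — texture is glossy, size = 4, hence No match. (size=8, material=metal, texture=matte) — texture is matte, size = 8, hence No match. (size=6, material=wood, texture=matte) — texture is matte, size = 6, hence Match.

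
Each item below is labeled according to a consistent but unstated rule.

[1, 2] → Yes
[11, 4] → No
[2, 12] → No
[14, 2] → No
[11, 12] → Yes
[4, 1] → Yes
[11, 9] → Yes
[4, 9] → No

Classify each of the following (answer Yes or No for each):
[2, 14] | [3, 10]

Every 'Yes' example satisfies: |first − second| ≤ 3. None of the 'No' examples do.
[2, 14]: |2−14| = 12 — does not pass, so No. [3, 10]: |3−10| = 7 — does not pass, so No.

No, No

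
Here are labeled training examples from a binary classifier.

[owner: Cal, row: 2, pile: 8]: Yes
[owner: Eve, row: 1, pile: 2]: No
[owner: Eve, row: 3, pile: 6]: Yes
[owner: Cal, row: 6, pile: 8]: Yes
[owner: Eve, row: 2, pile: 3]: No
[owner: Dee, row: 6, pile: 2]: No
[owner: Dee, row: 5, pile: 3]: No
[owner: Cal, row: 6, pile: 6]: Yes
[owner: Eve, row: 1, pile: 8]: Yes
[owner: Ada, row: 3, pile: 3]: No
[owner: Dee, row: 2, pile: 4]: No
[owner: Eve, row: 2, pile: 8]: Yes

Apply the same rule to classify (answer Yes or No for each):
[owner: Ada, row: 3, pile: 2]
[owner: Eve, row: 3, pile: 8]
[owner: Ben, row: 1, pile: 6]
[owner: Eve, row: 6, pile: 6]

No, Yes, Yes, Yes

Every 'Yes' example satisfies: pile ≥ 6. None of the 'No' examples do.
[owner: Ada, row: 3, pile: 2]: No (pile = 2). [owner: Eve, row: 3, pile: 8]: Yes (pile = 8). [owner: Ben, row: 1, pile: 6]: Yes (pile = 6). [owner: Eve, row: 6, pile: 6]: Yes (pile = 6).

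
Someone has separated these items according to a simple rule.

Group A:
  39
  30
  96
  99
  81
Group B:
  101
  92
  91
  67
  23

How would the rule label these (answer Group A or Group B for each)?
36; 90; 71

The rule appears to be: multiple of 3.
36: Group A (36 = 3·12).
90: Group A (90 = 3·30).
71: Group B (71 = 3·23 + 2).

Group A, Group A, Group B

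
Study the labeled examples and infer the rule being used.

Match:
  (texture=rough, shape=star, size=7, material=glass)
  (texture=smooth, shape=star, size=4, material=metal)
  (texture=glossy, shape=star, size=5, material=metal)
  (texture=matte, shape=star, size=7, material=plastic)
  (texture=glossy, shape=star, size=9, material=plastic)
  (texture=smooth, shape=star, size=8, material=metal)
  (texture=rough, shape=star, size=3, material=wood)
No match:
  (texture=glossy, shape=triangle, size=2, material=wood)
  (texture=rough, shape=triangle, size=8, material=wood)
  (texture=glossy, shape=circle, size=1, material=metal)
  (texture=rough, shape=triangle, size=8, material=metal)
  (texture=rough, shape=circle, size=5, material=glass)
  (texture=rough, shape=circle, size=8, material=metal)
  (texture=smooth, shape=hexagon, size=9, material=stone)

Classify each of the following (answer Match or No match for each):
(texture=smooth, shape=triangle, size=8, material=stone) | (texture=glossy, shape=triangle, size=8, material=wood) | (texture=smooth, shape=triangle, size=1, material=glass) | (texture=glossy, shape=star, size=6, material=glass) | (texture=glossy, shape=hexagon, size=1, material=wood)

The distinguishing property — shape is star — holds for all the 'Match' cases and none of the 'No match' cases.
(texture=smooth, shape=triangle, size=8, material=stone): shape is triangle, fails the rule → No match.
(texture=glossy, shape=triangle, size=8, material=wood): shape is triangle, fails the rule → No match.
(texture=smooth, shape=triangle, size=1, material=glass): shape is triangle, fails the rule → No match.
(texture=glossy, shape=star, size=6, material=glass): shape is star, satisfies this → Match.
(texture=glossy, shape=hexagon, size=1, material=wood): shape is hexagon, fails the rule → No match.

No match, No match, No match, Match, No match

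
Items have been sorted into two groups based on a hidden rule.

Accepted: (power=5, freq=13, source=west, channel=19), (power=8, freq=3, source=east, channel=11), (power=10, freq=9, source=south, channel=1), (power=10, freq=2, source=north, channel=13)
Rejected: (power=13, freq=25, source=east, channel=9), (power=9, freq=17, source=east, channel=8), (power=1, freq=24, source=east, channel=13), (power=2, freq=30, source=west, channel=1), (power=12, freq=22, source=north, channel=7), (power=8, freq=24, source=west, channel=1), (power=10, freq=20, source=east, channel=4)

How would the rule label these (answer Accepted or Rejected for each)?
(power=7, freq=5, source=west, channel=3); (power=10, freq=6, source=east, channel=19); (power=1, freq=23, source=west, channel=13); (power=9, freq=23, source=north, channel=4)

Accepted, Accepted, Rejected, Rejected

The common property of the 'Accepted' items is: freq ≤ 13. No 'Rejected' item has it.
(power=7, freq=5, source=west, channel=3) → freq = 5 → Accepted. (power=10, freq=6, source=east, channel=19) → freq = 6 → Accepted. (power=1, freq=23, source=west, channel=13) → freq = 23 → Rejected. (power=9, freq=23, source=north, channel=4) → freq = 23 → Rejected.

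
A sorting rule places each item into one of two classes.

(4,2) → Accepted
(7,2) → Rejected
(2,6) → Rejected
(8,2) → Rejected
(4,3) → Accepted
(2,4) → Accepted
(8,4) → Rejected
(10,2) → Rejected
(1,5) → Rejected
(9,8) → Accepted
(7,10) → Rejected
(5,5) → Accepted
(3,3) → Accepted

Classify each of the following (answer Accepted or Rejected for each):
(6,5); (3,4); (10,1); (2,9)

The simplest hypothesis consistent with all the labels is: |first − second| ≤ 2.

Accepted, Accepted, Rejected, Rejected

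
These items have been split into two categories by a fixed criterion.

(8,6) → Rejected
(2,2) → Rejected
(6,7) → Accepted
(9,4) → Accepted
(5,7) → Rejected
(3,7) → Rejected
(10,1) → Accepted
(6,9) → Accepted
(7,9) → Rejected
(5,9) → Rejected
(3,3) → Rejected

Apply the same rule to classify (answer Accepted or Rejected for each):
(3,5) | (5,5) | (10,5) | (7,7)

Rejected, Rejected, Accepted, Rejected

All 'Accepted' examples share one property — sum is odd — and every 'Rejected' example lacks it.
(3,5): 3+5 = 8 — does not pass, so Rejected.
(5,5): 5+5 = 10 — does not pass, so Rejected.
(10,5): 10+5 = 15 — checks out, so Accepted.
(7,7): 7+7 = 14 — does not pass, so Rejected.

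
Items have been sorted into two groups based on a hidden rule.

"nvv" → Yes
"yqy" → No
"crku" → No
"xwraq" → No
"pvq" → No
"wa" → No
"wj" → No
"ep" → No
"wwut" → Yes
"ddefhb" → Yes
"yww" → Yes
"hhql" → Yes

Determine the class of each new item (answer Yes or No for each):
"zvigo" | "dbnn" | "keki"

The rule appears to be: has a double letter.
"zvigo": no doubled letter, fails the rule → No.
"dbnn": 'nn' doubled, matches → Yes.
"keki": no doubled letter, fails the rule → No.

No, Yes, No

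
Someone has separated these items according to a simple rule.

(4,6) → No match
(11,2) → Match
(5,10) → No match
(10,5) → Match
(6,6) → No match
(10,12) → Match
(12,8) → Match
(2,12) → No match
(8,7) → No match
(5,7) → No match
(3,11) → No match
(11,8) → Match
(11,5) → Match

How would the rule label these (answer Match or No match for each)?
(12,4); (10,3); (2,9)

Match, Match, No match

All 'Match' examples share one property — first ≥ 10 — and every 'No match' example lacks it.
Match: (12,4), since first 12. Match: (10,3), since first 10. No match: (2,9), since first 2.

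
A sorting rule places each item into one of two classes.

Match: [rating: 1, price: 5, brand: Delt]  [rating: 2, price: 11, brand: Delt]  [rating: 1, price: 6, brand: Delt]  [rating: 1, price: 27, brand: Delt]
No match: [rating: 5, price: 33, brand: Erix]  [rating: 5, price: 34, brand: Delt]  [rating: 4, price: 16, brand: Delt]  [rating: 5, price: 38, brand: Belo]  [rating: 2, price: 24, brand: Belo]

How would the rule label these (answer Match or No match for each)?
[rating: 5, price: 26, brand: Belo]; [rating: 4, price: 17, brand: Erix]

Rule: brand is Delt AND rating ≤ 2. This holds for each 'Match' example and fails for each 'No match' one.

No match, No match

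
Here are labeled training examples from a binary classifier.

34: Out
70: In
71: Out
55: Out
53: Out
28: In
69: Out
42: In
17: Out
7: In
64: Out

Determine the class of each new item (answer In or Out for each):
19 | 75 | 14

Rule: multiple of 7. This holds for each 'In' example and fails for each 'Out' one.

Out, Out, In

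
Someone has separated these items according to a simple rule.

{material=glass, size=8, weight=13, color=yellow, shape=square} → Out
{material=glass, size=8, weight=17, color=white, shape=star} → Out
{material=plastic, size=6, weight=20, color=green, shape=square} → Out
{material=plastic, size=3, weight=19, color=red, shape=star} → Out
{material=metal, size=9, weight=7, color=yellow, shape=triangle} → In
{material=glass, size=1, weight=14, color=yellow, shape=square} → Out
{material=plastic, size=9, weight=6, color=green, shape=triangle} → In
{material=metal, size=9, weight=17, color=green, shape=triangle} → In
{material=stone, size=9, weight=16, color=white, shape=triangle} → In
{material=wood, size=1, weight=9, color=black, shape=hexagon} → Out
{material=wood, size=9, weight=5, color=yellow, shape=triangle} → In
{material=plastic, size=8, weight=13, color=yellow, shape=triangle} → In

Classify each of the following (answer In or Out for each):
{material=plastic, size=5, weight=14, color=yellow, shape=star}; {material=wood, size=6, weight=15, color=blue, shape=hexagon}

Out, Out

Comparing the two groups points to one rule — shape is triangle.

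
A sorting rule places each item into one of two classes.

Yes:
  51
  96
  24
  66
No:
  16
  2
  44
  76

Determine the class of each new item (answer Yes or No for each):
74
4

The classifier is using: multiple of 3.
74: 74 = 3·24 + 2 — fails the rule, so No.
4: 4 = 3·1 + 1 — fails the rule, so No.

No, No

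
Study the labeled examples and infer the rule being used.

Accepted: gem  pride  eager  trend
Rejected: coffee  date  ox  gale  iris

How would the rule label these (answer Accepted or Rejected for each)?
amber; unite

Rule: odd length. This holds for each 'Accepted' example and fails for each 'Rejected' one.

Accepted, Accepted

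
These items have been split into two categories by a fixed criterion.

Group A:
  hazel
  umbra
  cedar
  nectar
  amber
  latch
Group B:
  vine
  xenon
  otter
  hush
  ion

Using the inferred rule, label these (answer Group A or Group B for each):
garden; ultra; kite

Every 'Group A' example satisfies: contains 'a'. None of the 'Group B' examples do.
garden → has 'a' → Group A. ultra → has 'a' → Group A. kite → no 'a' → Group B.

Group A, Group A, Group B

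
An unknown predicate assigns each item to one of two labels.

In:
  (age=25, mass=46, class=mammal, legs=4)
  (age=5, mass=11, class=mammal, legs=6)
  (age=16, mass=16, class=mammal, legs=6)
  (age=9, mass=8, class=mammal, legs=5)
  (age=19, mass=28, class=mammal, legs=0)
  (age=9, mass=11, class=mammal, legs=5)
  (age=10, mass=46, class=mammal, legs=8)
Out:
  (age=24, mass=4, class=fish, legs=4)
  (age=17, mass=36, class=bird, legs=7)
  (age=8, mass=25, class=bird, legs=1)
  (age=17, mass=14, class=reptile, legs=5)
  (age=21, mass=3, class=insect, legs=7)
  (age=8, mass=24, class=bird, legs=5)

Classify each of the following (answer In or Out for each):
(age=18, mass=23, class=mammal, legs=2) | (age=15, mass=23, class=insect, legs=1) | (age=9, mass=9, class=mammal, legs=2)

In, Out, In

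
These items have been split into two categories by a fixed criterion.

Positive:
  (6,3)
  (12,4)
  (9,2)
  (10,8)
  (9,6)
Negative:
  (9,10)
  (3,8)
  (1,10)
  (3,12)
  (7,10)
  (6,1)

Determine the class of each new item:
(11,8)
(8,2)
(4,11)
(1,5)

'Positive' ⟺ first > second AND sum ≥ 9.

Positive, Positive, Negative, Negative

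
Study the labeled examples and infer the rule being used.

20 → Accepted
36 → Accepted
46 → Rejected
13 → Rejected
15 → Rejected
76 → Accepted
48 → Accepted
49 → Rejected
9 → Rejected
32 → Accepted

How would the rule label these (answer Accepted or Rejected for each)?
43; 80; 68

Rejected, Accepted, Accepted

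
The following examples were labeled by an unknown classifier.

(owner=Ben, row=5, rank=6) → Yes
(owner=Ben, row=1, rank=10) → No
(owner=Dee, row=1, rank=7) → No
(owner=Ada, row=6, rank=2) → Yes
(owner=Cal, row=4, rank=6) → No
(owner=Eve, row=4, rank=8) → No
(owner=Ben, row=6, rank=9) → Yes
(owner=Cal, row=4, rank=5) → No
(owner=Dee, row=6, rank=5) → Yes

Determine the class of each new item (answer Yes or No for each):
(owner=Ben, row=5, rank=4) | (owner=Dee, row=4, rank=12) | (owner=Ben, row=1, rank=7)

'Yes' ⟺ row ≥ 5.

Yes, No, No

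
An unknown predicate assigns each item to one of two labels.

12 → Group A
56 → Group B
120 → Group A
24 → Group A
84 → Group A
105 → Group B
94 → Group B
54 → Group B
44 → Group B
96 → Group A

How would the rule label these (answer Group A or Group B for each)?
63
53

A rule that fits every label: multiple of 12 — true of each 'Group A' example, false of each 'Group B' one.

Group B, Group B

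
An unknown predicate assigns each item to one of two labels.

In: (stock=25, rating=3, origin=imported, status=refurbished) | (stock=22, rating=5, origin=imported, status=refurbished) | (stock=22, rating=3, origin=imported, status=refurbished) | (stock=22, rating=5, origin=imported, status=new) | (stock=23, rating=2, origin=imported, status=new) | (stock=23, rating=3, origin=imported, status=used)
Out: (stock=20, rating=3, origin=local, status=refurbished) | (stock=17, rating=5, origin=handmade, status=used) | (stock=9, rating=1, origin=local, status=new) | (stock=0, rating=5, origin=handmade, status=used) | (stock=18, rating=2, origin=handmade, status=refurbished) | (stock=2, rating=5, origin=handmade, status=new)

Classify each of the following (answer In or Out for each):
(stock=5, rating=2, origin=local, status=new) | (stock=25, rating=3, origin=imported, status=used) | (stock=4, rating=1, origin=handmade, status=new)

'In' ⟺ origin is imported.
(stock=5, rating=2, origin=local, status=new) → origin is local → Out.
(stock=25, rating=3, origin=imported, status=used) → origin is imported → In.
(stock=4, rating=1, origin=handmade, status=new) → origin is handmade → Out.

Out, In, Out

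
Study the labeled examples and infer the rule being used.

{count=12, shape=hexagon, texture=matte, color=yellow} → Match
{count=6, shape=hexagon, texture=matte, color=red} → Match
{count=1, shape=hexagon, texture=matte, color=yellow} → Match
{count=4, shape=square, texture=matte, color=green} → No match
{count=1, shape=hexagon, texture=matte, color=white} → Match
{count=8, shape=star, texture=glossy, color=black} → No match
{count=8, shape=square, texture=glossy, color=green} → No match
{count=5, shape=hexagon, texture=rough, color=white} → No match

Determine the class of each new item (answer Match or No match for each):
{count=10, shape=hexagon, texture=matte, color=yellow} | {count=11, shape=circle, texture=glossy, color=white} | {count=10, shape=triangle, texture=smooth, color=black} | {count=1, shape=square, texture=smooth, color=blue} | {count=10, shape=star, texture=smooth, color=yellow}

Match, No match, No match, No match, No match

'Match' ⟺ shape is hexagon AND texture is matte.
{count=10, shape=hexagon, texture=matte, color=yellow} — shape is hexagon, texture is matte, hence Match.
{count=11, shape=circle, texture=glossy, color=white} — shape is circle, texture is glossy, hence No match.
{count=10, shape=triangle, texture=smooth, color=black} — shape is triangle, texture is smooth, hence No match.
{count=1, shape=square, texture=smooth, color=blue} — shape is square, texture is smooth, hence No match.
{count=10, shape=star, texture=smooth, color=yellow} — shape is star, texture is smooth, hence No match.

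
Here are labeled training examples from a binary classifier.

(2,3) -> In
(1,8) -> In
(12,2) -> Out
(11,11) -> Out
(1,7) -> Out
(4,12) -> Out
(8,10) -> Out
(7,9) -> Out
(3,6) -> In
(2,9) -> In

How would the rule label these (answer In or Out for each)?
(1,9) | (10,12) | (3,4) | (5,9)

Out, Out, In, Out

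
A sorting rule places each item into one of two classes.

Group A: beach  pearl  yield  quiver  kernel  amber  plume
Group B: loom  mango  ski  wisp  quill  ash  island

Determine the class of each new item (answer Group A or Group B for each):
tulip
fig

Group B, Group B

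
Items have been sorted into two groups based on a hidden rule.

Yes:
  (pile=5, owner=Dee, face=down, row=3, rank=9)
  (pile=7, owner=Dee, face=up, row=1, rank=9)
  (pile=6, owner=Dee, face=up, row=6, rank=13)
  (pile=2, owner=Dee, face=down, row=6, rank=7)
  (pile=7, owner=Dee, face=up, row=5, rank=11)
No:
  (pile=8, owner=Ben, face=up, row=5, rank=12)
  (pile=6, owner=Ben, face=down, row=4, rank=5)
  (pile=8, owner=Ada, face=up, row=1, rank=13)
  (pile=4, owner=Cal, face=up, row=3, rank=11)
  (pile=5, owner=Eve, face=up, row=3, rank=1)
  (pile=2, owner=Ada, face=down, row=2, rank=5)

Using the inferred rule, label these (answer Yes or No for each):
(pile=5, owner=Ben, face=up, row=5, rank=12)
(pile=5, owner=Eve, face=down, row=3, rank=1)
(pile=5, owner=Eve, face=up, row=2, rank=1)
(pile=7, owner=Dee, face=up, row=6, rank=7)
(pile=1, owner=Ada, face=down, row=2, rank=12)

No, No, No, Yes, No

The classifier is using: owner is Dee.
(pile=5, owner=Ben, face=up, row=5, rank=12) → owner is Ben → No. (pile=5, owner=Eve, face=down, row=3, rank=1) → owner is Eve → No. (pile=5, owner=Eve, face=up, row=2, rank=1) → owner is Eve → No. (pile=7, owner=Dee, face=up, row=6, rank=7) → owner is Dee → Yes. (pile=1, owner=Ada, face=down, row=2, rank=12) → owner is Ada → No.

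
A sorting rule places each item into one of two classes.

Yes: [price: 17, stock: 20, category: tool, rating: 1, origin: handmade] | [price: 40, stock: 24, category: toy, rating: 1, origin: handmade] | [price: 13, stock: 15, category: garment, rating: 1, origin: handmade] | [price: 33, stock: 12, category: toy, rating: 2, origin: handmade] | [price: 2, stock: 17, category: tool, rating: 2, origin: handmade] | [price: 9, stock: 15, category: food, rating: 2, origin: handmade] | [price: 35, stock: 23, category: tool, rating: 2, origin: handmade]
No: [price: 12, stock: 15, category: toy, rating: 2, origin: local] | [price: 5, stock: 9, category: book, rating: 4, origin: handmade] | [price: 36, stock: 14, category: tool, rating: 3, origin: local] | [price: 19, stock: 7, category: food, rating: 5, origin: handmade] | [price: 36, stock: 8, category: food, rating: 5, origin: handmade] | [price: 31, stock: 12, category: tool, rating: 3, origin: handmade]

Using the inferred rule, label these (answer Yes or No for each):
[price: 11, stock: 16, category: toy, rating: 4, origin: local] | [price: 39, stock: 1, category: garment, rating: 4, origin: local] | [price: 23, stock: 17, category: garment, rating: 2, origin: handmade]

'Yes' ⟺ origin is handmade AND rating ≤ 2.
[price: 11, stock: 16, category: toy, rating: 4, origin: local]: origin is local, rating = 4 — doesn't qualify, so No.
[price: 39, stock: 1, category: garment, rating: 4, origin: local]: origin is local, rating = 4 — doesn't qualify, so No.
[price: 23, stock: 17, category: garment, rating: 2, origin: handmade]: origin is handmade, rating = 2 — meets the rule, so Yes.

No, No, Yes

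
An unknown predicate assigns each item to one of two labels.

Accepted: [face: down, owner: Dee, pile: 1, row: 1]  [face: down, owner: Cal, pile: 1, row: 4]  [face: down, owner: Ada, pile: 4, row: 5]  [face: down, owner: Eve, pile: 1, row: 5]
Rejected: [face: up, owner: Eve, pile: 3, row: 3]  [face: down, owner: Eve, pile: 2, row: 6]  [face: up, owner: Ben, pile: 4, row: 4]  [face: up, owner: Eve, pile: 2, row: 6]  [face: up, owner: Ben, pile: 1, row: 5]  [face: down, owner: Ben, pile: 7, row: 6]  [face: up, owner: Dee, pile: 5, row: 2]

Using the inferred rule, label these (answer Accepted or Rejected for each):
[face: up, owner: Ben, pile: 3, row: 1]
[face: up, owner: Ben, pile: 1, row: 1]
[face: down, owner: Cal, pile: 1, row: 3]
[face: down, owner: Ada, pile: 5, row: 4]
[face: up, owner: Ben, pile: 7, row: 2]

The common property of the 'Accepted' items is: face is down AND row ≤ 5. No 'Rejected' item has it.
[face: up, owner: Ben, pile: 3, row: 1]: face is up, row = 1, doesn't qualify → Rejected.
[face: up, owner: Ben, pile: 1, row: 1]: face is up, row = 1, doesn't qualify → Rejected.
[face: down, owner: Cal, pile: 1, row: 3]: face is down, row = 3, meets the rule → Accepted.
[face: down, owner: Ada, pile: 5, row: 4]: face is down, row = 4, meets the rule → Accepted.
[face: up, owner: Ben, pile: 7, row: 2]: face is up, row = 2, doesn't qualify → Rejected.

Rejected, Rejected, Accepted, Accepted, Rejected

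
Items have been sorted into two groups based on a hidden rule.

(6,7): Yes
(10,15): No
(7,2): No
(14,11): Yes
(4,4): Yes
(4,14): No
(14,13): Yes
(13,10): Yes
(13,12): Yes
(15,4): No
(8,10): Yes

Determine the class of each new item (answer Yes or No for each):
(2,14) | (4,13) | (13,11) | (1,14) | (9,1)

The simplest hypothesis consistent with all the labels is: |first − second| ≤ 3.

No, No, Yes, No, No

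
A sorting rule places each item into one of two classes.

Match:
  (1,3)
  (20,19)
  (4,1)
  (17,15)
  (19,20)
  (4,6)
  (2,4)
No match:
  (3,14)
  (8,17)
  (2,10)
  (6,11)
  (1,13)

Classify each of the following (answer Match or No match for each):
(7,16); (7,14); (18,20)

No match, No match, Match

A rule that fits every label: |first − second| ≤ 3 — true of each 'Match' example, false of each 'No match' one.
(7,16): No match (|7−16| = 9).
(7,14): No match (|7−14| = 7).
(18,20): Match (|18−20| = 2).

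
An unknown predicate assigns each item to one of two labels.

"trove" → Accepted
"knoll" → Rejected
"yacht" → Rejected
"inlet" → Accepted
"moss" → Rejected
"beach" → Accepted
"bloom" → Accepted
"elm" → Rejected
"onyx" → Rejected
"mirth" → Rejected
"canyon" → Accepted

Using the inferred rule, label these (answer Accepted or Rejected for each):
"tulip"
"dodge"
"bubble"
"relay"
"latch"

The common property of the 'Accepted' items is: has ≥ 2 vowels. No 'Rejected' item has it.
"tulip" → 2 vowels → Accepted.
"dodge" → 2 vowels → Accepted.
"bubble" → 2 vowels → Accepted.
"relay" → 2 vowels → Accepted.
"latch" → 1 vowel → Rejected.

Accepted, Accepted, Accepted, Accepted, Rejected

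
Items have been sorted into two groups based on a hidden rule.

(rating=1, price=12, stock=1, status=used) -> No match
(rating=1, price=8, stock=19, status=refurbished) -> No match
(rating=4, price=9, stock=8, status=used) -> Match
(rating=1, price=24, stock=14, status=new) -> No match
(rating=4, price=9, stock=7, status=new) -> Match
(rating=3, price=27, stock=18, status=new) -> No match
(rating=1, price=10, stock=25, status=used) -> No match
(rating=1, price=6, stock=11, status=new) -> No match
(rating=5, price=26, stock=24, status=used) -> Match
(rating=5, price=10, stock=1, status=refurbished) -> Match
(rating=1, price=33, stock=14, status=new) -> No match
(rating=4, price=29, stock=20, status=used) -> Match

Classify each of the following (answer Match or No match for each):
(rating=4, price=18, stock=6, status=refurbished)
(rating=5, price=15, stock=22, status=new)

Match, Match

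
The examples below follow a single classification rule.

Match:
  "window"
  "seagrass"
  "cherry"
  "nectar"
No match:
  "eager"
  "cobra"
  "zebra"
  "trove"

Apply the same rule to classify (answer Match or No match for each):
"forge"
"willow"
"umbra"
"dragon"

The classifier is using: even length.
No match: "forge", since length 5. Match: "willow", since length 6. No match: "umbra", since length 5. Match: "dragon", since length 6.

No match, Match, No match, Match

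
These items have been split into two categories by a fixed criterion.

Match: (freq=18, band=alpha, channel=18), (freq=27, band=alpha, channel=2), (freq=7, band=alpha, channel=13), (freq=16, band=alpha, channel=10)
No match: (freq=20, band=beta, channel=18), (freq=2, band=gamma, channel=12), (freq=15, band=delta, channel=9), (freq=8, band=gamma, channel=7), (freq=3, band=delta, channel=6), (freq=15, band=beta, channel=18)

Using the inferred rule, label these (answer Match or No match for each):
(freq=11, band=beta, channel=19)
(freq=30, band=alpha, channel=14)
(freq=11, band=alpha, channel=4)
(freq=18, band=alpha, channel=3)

The classifier is using: band is alpha.

No match, Match, Match, Match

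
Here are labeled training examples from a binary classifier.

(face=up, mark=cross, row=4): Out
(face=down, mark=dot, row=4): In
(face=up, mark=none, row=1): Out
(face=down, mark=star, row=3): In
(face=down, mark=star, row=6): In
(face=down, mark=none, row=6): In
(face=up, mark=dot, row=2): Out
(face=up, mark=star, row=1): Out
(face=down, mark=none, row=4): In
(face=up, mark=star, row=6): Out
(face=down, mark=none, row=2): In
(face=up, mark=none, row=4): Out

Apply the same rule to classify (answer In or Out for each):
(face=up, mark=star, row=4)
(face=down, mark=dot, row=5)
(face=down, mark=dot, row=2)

Out, In, In

Rule: face is down. This holds for each 'In' example and fails for each 'Out' one.
Out: (face=up, mark=star, row=4), since face is up. In: (face=down, mark=dot, row=5), since face is down. In: (face=down, mark=dot, row=2), since face is down.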